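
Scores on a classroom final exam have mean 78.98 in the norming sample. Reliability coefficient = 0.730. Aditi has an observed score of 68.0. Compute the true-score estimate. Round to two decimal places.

70.96

Regress the observed score toward the mean by the unreliability: T̂ = 0.730·68.0 + 0.270·78.98 = 49.6400 + 21.32460 = 70.965.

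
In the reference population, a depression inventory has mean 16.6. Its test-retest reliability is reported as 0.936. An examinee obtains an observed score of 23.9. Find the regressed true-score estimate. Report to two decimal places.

T̂ = 0.936(23.9) + 0.064(16.6) = 22.3704 + 1.0624 = 23.433 → 23.43

23.43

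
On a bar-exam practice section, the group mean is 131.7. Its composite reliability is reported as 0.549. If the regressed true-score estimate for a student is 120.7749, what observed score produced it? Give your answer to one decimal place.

T̂ = ρX + (1 − ρ)μ  ⇒  X = (T̂ − (1 − ρ)μ) / ρ
X = (120.7749 − 0.451 × 131.7) / 0.549 = (120.7749 − 59.3967) / 0.549 = 61.3782 / 0.549 = 111.800

111.8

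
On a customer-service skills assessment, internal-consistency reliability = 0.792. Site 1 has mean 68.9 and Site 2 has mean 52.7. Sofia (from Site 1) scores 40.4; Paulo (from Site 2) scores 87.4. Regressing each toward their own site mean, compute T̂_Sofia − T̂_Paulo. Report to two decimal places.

-33.85

T̂_Sofia = 0.792(40.4) + 0.208(68.9) = 46.3280
T̂_Paulo = 0.792(87.4) + 0.208(52.7) = 80.1824
Difference = 46.3280 − 80.1824 = -33.8544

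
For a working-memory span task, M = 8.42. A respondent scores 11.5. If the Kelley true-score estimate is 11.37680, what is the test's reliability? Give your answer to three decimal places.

T̂ = ρX + (1 − ρ)μ  ⇒  T̂ − μ = ρ(X − μ)
ρ = (T̂ − μ)/(X − μ) = (11.37680 − 8.42) / (11.5 − 8.42) = 2.95680 / 3.08 = 0.96000

0.960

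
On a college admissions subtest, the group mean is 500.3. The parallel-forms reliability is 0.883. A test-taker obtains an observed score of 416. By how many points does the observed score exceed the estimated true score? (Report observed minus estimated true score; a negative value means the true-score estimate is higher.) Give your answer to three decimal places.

-9.863

Weight the observed score by reliability and the mean by (1 − reliability): T̂ = 0.883·416 + 0.117·500.3 = 367.328 + 58.5351 = 425.86310.
X − T̂ = 416 − 425.8631 = -9.8631 → -9.863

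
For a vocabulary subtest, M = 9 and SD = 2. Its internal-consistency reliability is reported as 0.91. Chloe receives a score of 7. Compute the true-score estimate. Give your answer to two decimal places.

7.18

T̂ = 0.91(7) + 0.09(9) = 6.37 + 0.81 = 7.180 → 7.18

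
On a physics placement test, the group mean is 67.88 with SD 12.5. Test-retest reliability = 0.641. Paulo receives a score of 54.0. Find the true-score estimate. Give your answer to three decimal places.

T̂ = ρX + (1 − ρ)μ
  = 0.641 × 54.0 + 0.359 × 67.88
  = 34.6140 + 24.36892
  = 58.9829
  ≈ 58.983

58.983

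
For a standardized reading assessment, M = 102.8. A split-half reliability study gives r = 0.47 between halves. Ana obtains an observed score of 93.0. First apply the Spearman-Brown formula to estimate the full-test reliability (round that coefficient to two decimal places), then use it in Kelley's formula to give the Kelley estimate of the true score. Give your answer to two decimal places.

96.53

Spearman-Brown: ρ = 2r/(1 + r) = 2(0.47)/(1 + 0.47) = 0.940/1.47 = 0.6395 → 0.64
T̂ = 0.64(93.0) + 0.36(102.8) = 59.520 + 37.008 = 96.528 → 96.53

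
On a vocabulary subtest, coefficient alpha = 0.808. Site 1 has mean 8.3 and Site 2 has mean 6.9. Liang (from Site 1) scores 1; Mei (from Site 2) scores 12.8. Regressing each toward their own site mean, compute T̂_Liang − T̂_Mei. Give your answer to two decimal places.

-9.27

T̂_Liang = 0.808(1) + 0.192(8.3) = 2.4016
T̂_Mei = 0.808(12.8) + 0.192(6.9) = 11.6672
Difference = 2.4016 − 11.6672 = -9.2656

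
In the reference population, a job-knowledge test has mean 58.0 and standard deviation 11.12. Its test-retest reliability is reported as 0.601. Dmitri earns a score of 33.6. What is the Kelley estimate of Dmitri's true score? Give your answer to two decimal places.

43.34

Weight the observed score by reliability and the mean by (1 − reliability): T̂ = 0.601·33.6 + 0.399·58.0 = 20.1936 + 23.1420 = 43.336.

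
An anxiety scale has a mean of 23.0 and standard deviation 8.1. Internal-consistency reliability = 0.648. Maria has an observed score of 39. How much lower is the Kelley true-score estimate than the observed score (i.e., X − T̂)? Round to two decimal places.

Regress the observed score toward the mean by the unreliability: T̂ = 0.648·39 + 0.352·23.0 = 25.272 + 8.0960 = 33.3680.
X − T̂ = 39 − 33.368 = 5.632 → 5.63

5.63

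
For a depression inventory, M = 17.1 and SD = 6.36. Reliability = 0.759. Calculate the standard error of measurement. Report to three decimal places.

3.122

SEM = SD · √(1 − ρ) = 6.36 × √0.241 = 6.36 × 0.4909 = 3.1222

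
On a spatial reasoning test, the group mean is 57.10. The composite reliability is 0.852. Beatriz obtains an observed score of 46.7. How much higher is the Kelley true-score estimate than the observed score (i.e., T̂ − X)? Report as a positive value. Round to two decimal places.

1.54

T̂ = 0.852(46.7) + 0.148(57.10) = 39.7884 + 8.45080 = 48.2392 → 48.239
T̂ − X = 48.239 − 46.7 = 1.539 → 1.54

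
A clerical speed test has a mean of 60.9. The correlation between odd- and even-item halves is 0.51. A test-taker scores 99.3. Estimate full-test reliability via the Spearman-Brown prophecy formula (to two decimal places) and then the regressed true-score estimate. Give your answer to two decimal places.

Spearman-Brown: ρ = 2r/(1 + r) = 2(0.51)/(1 + 0.51) = 1.020/1.51 = 0.6755 → 0.68
T̂ = ρX + (1 − ρ)μ
  = 0.68 × 99.3 + 0.32 × 60.9
  = 67.524 + 19.488
  = 87.012
  ≈ 87.01

87.01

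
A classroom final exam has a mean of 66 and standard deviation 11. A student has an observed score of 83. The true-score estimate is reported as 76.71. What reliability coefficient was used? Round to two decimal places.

0.63

T̂ = ρX + (1 − ρ)μ  ⇒  T̂ − μ = ρ(X − μ)
ρ = (T̂ − μ)/(X − μ) = (76.71 − 66) / (83 − 66) = 10.71 / 17.0 = 0.6300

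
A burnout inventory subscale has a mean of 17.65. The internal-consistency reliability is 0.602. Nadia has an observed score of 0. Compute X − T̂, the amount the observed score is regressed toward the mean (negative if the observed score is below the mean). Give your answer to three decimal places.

-7.025

Regress the observed score toward the mean by the unreliability: T̂ = 0.602·0 + 0.398·17.65 = 0.000 + 7.02470 = 7.02470.
X − T̂ = 0 − 7.0247 = -7.0247 → -7.025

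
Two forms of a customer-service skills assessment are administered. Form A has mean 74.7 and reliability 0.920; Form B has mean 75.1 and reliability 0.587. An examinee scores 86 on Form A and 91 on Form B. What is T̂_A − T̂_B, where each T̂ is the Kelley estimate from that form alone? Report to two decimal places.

0.66

T̂_A = 0.920(86) + 0.080(74.7) = 85.0960
T̂_B = 0.587(91) + 0.413(75.1) = 84.4333
T̂_A − T̂_B = 0.6627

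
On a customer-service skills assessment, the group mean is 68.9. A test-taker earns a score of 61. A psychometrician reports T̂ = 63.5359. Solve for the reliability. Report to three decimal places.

T̂ = ρX + (1 − ρ)μ  ⇒  T̂ − μ = ρ(X − μ)
ρ = (T̂ − μ)/(X − μ) = (63.5359 − 68.9) / (61 − 68.9) = -5.3641 / -7.9 = 0.67900

0.679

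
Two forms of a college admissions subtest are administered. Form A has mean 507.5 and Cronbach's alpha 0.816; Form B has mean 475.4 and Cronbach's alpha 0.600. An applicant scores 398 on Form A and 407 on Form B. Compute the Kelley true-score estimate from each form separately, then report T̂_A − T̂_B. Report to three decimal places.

T̂_A = 0.816(398) + 0.184(507.5) = 418.14800
T̂_B = 0.600(407) + 0.400(475.4) = 434.36000
T̂_A − T̂_B = -16.21200

-16.212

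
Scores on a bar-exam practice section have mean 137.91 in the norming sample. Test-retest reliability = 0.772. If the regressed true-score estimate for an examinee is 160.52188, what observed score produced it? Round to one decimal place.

167.2

T̂ = ρX + (1 − ρ)μ  ⇒  X = (T̂ − (1 − ρ)μ) / ρ
X = (160.52188 − 0.228 × 137.91) / 0.772 = (160.52188 − 31.44348) / 0.772 = 129.07840 / 0.772 = 167.200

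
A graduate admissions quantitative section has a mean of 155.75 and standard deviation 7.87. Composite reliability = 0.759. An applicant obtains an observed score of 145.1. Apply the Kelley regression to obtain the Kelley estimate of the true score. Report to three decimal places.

147.667

Kelley's formula gives T̂ = 0.759·145.1 + 0.241·155.75 = 110.1309 + 37.53575 = 147.6667.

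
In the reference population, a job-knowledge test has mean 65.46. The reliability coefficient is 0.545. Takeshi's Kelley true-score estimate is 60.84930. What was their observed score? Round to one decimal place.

T̂ = ρX + (1 − ρ)μ  ⇒  X = (T̂ − (1 − ρ)μ) / ρ
X = (60.84930 − 0.455 × 65.46) / 0.545 = (60.84930 − 29.78430) / 0.545 = 31.06500 / 0.545 = 57.000

57.0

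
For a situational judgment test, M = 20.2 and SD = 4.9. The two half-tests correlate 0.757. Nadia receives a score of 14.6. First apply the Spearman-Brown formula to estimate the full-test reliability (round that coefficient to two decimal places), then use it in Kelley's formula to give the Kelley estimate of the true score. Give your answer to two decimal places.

Spearman-Brown: ρ = 2r/(1 + r) = 2(0.757)/(1 + 0.757) = 1.5140/1.757 = 0.8617 → 0.86
T̂ = ρX + (1 − ρ)μ
  = 0.86 × 14.6 + 0.14 × 20.2
  = 12.556 + 2.828
  = 15.384
  ≈ 15.38

15.38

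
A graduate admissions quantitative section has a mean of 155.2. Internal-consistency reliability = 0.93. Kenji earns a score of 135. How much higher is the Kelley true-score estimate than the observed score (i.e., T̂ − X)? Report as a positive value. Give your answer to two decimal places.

1.41

T̂ = 0.93(135) + 0.07(155.2) = 125.55 + 10.864 = 136.4140 → 136.414
T̂ − X = 136.414 − 135 = 1.414 → 1.41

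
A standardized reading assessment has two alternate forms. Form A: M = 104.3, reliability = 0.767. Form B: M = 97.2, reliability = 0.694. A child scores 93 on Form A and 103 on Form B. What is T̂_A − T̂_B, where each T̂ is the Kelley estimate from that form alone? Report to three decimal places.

-5.592

T̂_A = 0.767(93) + 0.233(104.3) = 95.63290
T̂_B = 0.694(103) + 0.306(97.2) = 101.22520
T̂_A − T̂_B = -5.59230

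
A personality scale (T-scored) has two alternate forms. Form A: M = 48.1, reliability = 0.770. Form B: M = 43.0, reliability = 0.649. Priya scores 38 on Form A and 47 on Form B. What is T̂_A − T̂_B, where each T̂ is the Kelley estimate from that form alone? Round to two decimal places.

-5.27

T̂_A = 0.770(38) + 0.230(48.1) = 40.3230
T̂_B = 0.649(47) + 0.351(43.0) = 45.5960
T̂_A − T̂_B = -5.2730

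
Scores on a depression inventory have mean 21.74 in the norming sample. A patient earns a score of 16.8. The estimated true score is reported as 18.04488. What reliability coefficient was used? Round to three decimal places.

0.748

T̂ = ρX + (1 − ρ)μ  ⇒  T̂ − μ = ρ(X − μ)
ρ = (T̂ − μ)/(X − μ) = (18.04488 − 21.74) / (16.8 − 21.74) = -3.69512 / -4.94 = 0.74800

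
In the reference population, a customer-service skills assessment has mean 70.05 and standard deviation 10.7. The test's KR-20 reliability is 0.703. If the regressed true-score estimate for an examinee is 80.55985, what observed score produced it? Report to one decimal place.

T̂ = ρX + (1 − ρ)μ  ⇒  X = (T̂ − (1 − ρ)μ) / ρ
X = (80.55985 − 0.297 × 70.05) / 0.703 = (80.55985 − 20.80485) / 0.703 = 59.75500 / 0.703 = 85.000

85.0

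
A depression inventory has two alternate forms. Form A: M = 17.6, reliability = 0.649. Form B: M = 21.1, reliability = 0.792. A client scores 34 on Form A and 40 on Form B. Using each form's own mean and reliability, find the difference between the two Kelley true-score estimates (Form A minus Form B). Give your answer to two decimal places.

-7.83

T̂_A = 0.649(34) + 0.351(17.6) = 28.2436
T̂_B = 0.792(40) + 0.208(21.1) = 36.0688
T̂_A − T̂_B = -7.8252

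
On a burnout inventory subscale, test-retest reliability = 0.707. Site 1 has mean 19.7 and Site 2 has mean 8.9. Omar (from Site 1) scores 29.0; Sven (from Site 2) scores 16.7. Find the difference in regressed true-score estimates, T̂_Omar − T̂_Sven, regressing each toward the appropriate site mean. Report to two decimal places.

11.86

T̂_Omar = 0.707(29.0) + 0.293(19.7) = 26.2751
T̂_Sven = 0.707(16.7) + 0.293(8.9) = 14.4146
Difference = 26.2751 − 14.4146 = 11.8605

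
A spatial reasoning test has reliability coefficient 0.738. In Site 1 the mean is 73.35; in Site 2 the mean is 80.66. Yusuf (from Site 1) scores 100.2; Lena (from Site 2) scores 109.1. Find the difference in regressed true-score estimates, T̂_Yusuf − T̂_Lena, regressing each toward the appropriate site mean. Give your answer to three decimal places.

T̂_Yusuf = 0.738(100.2) + 0.262(73.35) = 93.16530
T̂_Lena = 0.738(109.1) + 0.262(80.66) = 101.64872
Difference = 93.16530 − 101.64872 = -8.48342

-8.483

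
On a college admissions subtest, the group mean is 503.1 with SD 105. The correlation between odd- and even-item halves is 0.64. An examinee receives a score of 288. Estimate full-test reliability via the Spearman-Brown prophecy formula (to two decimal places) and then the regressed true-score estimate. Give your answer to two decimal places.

335.32

Spearman-Brown: ρ = 2r/(1 + r) = 2(0.64)/(1 + 0.64) = 1.280/1.64 = 0.7805 → 0.78
T̂ = 0.78(288) + 0.22(503.1) = 224.64 + 110.682 = 335.322 → 335.32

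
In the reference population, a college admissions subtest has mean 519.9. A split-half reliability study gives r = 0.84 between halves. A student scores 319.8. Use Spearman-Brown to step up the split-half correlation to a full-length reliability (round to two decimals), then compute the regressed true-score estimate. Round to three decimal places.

Spearman-Brown: ρ = 2r/(1 + r) = 2(0.84)/(1 + 0.84) = 1.680/1.84 = 0.9130 → 0.91
Kelley's formula gives T̂ = 0.91·319.8 + 0.09·519.9 = 291.018 + 46.791 = 337.8090.

337.809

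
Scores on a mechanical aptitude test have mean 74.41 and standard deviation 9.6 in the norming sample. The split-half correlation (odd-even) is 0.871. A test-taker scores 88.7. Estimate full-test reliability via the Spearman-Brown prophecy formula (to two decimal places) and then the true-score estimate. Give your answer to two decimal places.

Spearman-Brown: ρ = 2r/(1 + r) = 2(0.871)/(1 + 0.871) = 1.7420/1.871 = 0.9311 → 0.93
T̂ = ρX + (1 − ρ)μ
  = 0.93 × 88.7 + 0.07 × 74.41
  = 82.491 + 5.2087
  = 87.700
  ≈ 87.70

87.70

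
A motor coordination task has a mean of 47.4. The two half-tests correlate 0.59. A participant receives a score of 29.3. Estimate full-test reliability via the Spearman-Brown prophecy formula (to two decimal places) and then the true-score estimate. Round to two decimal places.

Spearman-Brown: ρ = 2r/(1 + r) = 2(0.59)/(1 + 0.59) = 1.180/1.59 = 0.7421 → 0.74
Kelley's formula gives T̂ = 0.74·29.3 + 0.26·47.4 = 21.682 + 12.324 = 34.006.

34.01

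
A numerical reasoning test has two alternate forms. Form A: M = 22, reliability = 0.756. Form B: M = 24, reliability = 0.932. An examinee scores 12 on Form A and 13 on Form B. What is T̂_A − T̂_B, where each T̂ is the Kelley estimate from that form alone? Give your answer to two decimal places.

T̂_A = 0.756(12) + 0.244(22) = 14.4400
T̂_B = 0.932(13) + 0.068(24) = 13.7480
T̂_A − T̂_B = 0.6920

0.69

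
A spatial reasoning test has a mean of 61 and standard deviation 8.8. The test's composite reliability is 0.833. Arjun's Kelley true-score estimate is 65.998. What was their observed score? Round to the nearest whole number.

T̂ = ρX + (1 − ρ)μ  ⇒  X = (T̂ − (1 − ρ)μ) / ρ
X = (65.998 − 0.167 × 61) / 0.833 = (65.998 − 10.187) / 0.833 = 55.811 / 0.833 = 67.00

67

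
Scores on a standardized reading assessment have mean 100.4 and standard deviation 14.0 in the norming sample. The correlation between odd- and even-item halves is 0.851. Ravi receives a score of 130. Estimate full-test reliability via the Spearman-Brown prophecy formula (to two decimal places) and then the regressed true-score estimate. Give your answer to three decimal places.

Spearman-Brown: ρ = 2r/(1 + r) = 2(0.851)/(1 + 0.851) = 1.7020/1.851 = 0.9195 → 0.92
T̂ = 0.92(130) + 0.08(100.4) = 119.60 + 8.032 = 127.6320 → 127.632

127.632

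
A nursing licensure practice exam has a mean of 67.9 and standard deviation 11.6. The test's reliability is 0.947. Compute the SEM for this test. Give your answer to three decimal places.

SEM = SD · √(1 − ρ) = 11.6 × √0.053 = 11.6 × 0.2302 = 2.6705

2.671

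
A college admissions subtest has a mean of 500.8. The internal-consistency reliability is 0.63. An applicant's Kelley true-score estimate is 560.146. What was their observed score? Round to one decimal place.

595.0

T̂ = ρX + (1 − ρ)μ  ⇒  X = (T̂ − (1 − ρ)μ) / ρ
X = (560.146 − 0.37 × 500.8) / 0.63 = (560.146 − 185.296) / 0.63 = 374.850 / 0.63 = 595.000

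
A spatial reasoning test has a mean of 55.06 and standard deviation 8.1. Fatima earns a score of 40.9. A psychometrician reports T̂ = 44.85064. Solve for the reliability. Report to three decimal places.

T̂ = ρX + (1 − ρ)μ  ⇒  T̂ − μ = ρ(X − μ)
ρ = (T̂ − μ)/(X − μ) = (44.85064 − 55.06) / (40.9 − 55.06) = -10.20936 / -14.16 = 0.72100

0.721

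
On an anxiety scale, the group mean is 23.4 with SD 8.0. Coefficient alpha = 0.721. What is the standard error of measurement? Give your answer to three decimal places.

4.226

SEM = SD · √(1 − ρ) = 8.0 × √0.279 = 8.0 × 0.5282 = 4.2256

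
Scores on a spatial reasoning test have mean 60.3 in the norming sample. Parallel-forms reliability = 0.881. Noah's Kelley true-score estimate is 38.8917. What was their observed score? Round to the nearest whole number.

T̂ = ρX + (1 − ρ)μ  ⇒  X = (T̂ − (1 − ρ)μ) / ρ
X = (38.8917 − 0.119 × 60.3) / 0.881 = (38.8917 − 7.1757) / 0.881 = 31.7160 / 0.881 = 36.00

36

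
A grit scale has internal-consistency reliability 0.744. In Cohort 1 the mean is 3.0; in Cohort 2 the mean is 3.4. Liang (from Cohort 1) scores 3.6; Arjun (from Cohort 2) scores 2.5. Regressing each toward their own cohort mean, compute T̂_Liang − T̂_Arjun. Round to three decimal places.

T̂_Liang = 0.744(3.6) + 0.256(3.0) = 3.44640
T̂_Arjun = 0.744(2.5) + 0.256(3.4) = 2.73040
Difference = 3.44640 − 2.73040 = 0.71600

0.716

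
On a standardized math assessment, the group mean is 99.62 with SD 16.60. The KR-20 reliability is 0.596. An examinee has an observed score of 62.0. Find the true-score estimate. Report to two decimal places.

77.20

T̂ = 0.596(62.0) + 0.404(99.62) = 36.9520 + 40.24648 = 77.198 → 77.20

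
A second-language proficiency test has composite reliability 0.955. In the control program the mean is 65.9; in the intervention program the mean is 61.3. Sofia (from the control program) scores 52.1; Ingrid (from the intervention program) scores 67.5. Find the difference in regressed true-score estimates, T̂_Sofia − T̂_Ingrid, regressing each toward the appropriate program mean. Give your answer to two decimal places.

T̂_Sofia = 0.955(52.1) + 0.045(65.9) = 52.7210
T̂_Ingrid = 0.955(67.5) + 0.045(61.3) = 67.2210
Difference = 52.7210 − 67.2210 = -14.5000

-14.50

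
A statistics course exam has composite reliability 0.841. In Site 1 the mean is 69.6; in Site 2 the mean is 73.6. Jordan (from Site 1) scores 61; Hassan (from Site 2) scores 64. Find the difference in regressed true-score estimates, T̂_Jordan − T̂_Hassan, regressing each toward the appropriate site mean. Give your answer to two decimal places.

-3.16

T̂_Jordan = 0.841(61) + 0.159(69.6) = 62.3674
T̂_Hassan = 0.841(64) + 0.159(73.6) = 65.5264
Difference = 62.3674 − 65.5264 = -3.1590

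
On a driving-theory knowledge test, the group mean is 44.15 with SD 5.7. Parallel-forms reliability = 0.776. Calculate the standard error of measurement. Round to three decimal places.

2.698

SEM = SD · √(1 − ρ) = 5.7 × √0.224 = 5.7 × 0.4733 = 2.6977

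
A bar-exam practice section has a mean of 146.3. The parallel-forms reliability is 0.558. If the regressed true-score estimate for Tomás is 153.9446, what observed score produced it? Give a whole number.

160

T̂ = ρX + (1 − ρ)μ  ⇒  X = (T̂ − (1 − ρ)μ) / ρ
X = (153.9446 − 0.442 × 146.3) / 0.558 = (153.9446 − 64.6646) / 0.558 = 89.2800 / 0.558 = 160.00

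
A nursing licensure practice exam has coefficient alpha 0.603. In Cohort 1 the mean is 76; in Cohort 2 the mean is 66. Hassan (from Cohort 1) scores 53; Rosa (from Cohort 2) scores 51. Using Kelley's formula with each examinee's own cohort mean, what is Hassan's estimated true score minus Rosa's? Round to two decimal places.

5.18

T̂_Hassan = 0.603(53) + 0.397(76) = 62.1310
T̂_Rosa = 0.603(51) + 0.397(66) = 56.9550
Difference = 62.1310 − 56.9550 = 5.1760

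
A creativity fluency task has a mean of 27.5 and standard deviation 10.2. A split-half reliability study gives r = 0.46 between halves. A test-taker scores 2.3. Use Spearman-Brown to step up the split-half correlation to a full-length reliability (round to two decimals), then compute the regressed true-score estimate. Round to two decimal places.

Spearman-Brown: ρ = 2r/(1 + r) = 2(0.46)/(1 + 0.46) = 0.920/1.46 = 0.6301 → 0.63
T̂ = 0.63(2.3) + 0.37(27.5) = 1.449 + 10.175 = 11.624 → 11.62

11.62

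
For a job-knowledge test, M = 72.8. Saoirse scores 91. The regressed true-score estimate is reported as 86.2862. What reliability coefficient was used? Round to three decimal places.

T̂ = ρX + (1 − ρ)μ  ⇒  T̂ − μ = ρ(X − μ)
ρ = (T̂ − μ)/(X − μ) = (86.2862 − 72.8) / (91 − 72.8) = 13.4862 / 18.2 = 0.74100

0.741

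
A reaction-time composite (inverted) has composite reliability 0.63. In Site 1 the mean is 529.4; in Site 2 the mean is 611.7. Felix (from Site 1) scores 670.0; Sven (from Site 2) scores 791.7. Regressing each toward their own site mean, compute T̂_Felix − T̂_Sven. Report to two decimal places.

T̂_Felix = 0.63(670.0) + 0.37(529.4) = 617.9780
T̂_Sven = 0.63(791.7) + 0.37(611.7) = 725.1000
Difference = 617.9780 − 725.1000 = -107.1220

-107.12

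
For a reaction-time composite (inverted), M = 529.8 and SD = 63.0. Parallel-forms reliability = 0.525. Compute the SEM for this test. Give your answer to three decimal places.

SEM = SD · √(1 − ρ) = 63.0 × √0.475 = 63.0 × 0.6892 = 43.4198

43.420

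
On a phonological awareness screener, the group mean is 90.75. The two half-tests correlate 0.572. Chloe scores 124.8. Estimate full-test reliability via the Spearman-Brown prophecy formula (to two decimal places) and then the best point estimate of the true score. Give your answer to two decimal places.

115.61

Spearman-Brown: ρ = 2r/(1 + r) = 2(0.572)/(1 + 0.572) = 1.1440/1.572 = 0.7277 → 0.73
Weight the observed score by reliability and the mean by (1 − reliability): T̂ = 0.73·124.8 + 0.27·90.75 = 91.104 + 24.5025 = 115.606.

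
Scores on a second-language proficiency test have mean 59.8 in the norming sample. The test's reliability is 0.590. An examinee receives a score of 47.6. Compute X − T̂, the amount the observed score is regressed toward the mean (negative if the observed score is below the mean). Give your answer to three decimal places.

T̂ = ρX + (1 − ρ)μ
  = 0.590 × 47.6 + 0.410 × 59.8
  = 28.0840 + 24.5180
  = 52.60200
  ≈ 52.6020
X − T̂ = 47.6 − 52.6020 = -5.0020 → -5.002

-5.002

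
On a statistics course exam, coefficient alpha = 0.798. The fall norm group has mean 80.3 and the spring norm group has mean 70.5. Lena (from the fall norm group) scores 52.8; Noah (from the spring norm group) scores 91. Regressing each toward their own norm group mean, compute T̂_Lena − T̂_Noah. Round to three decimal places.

-28.504

T̂_Lena = 0.798(52.8) + 0.202(80.3) = 58.35500
T̂_Noah = 0.798(91) + 0.202(70.5) = 86.85900
Difference = 58.35500 − 86.85900 = -28.50400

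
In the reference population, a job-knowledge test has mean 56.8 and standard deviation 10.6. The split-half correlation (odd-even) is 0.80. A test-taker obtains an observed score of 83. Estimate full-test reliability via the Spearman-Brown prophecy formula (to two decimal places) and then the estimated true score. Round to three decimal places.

Spearman-Brown: ρ = 2r/(1 + r) = 2(0.80)/(1 + 0.80) = 1.600/1.80 = 0.8889 → 0.89
Kelley's formula gives T̂ = 0.89·83 + 0.11·56.8 = 73.87 + 6.248 = 80.1180.

80.118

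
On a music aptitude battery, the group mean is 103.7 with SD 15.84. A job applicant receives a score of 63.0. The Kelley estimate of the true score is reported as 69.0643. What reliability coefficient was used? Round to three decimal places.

0.851

T̂ = ρX + (1 − ρ)μ  ⇒  T̂ − μ = ρ(X − μ)
ρ = (T̂ − μ)/(X − μ) = (69.0643 − 103.7) / (63.0 − 103.7) = -34.6357 / -40.7 = 0.85100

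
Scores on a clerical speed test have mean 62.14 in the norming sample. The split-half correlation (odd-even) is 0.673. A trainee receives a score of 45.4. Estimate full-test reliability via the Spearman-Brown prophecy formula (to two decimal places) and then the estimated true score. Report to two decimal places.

48.75

Spearman-Brown: ρ = 2r/(1 + r) = 2(0.673)/(1 + 0.673) = 1.3460/1.673 = 0.8045 → 0.80
T̂ = 0.80(45.4) + 0.20(62.14) = 36.320 + 12.4280 = 48.748 → 48.75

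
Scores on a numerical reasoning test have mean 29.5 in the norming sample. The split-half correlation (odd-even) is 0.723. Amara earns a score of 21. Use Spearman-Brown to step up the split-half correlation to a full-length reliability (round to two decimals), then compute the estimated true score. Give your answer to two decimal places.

Spearman-Brown: ρ = 2r/(1 + r) = 2(0.723)/(1 + 0.723) = 1.4460/1.723 = 0.8392 → 0.84
T̂ = 0.84(21) + 0.16(29.5) = 17.64 + 4.720 = 22.360 → 22.36

22.36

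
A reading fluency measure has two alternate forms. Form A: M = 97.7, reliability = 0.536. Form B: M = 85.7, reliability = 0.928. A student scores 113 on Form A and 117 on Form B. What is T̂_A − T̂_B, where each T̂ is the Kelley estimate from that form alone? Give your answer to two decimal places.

T̂_A = 0.536(113) + 0.464(97.7) = 105.9008
T̂_B = 0.928(117) + 0.072(85.7) = 114.7464
T̂_A − T̂_B = -8.8456

-8.85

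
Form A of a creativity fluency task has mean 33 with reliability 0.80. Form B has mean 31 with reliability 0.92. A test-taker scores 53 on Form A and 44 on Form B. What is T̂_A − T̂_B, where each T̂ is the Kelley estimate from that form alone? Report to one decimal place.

6.0

T̂_A = 0.80(53) + 0.20(33) = 49.000
T̂_B = 0.92(44) + 0.08(31) = 42.960
T̂_A − T̂_B = 6.040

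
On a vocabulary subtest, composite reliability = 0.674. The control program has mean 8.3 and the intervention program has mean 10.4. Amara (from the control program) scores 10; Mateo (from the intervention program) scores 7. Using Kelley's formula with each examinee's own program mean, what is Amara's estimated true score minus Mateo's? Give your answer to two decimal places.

T̂_Amara = 0.674(10) + 0.326(8.3) = 9.4458
T̂_Mateo = 0.674(7) + 0.326(10.4) = 8.1084
Difference = 9.4458 − 8.1084 = 1.3374

1.34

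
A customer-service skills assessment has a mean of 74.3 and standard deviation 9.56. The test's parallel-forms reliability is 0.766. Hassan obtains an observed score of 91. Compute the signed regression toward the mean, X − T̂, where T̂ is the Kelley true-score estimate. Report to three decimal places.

3.908

T̂ = ρX + (1 − ρ)μ
  = 0.766 × 91 + 0.234 × 74.3
  = 69.706 + 17.3862
  = 87.09220
  ≈ 87.0922
X − T̂ = 91 − 87.0922 = 3.9078 → 3.908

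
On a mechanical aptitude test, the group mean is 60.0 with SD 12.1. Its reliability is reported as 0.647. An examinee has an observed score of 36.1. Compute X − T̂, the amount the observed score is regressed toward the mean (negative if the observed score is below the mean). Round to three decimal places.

Kelley's formula gives T̂ = 0.647·36.1 + 0.353·60.0 = 23.3567 + 21.1800 = 44.53670.
X − T̂ = 36.1 − 44.5367 = -8.4367 → -8.437

-8.437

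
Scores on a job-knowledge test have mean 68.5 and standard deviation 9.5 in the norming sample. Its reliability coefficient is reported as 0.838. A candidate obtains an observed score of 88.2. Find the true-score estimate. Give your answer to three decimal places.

Regress the observed score toward the mean by the unreliability: T̂ = 0.838·88.2 + 0.162·68.5 = 73.9116 + 11.0970 = 85.0086.

85.009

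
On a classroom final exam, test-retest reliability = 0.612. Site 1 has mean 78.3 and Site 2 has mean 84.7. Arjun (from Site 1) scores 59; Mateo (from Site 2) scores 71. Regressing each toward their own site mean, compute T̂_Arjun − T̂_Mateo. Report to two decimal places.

T̂_Arjun = 0.612(59) + 0.388(78.3) = 66.4884
T̂_Mateo = 0.612(71) + 0.388(84.7) = 76.3156
Difference = 66.4884 − 76.3156 = -9.8272

-9.83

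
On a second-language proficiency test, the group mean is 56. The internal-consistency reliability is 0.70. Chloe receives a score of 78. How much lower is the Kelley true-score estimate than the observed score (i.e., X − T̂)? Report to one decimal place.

T̂ = 0.70(78) + 0.30(56) = 54.60 + 16.80 = 71.400 → 71.40
X − T̂ = 78 − 71.40 = 6.60 → 6.6

6.6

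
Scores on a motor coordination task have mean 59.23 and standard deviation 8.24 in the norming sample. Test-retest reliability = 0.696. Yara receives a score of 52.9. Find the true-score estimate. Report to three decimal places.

54.824

Weight the observed score by reliability and the mean by (1 − reliability): T̂ = 0.696·52.9 + 0.304·59.23 = 36.8184 + 18.00592 = 54.8243.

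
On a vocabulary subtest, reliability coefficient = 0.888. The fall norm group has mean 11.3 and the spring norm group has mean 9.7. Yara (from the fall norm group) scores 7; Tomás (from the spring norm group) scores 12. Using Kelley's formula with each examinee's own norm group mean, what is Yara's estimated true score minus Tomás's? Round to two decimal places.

T̂_Yara = 0.888(7) + 0.112(11.3) = 7.4816
T̂_Tomás = 0.888(12) + 0.112(9.7) = 11.7424
Difference = 7.4816 − 11.7424 = -4.2608

-4.26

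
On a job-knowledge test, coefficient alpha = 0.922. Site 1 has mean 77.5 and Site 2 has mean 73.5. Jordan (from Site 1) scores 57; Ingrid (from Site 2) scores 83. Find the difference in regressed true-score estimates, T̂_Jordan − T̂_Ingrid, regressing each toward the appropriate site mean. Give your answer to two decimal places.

-23.66

T̂_Jordan = 0.922(57) + 0.078(77.5) = 58.5990
T̂_Ingrid = 0.922(83) + 0.078(73.5) = 82.2590
Difference = 58.5990 − 82.2590 = -23.6600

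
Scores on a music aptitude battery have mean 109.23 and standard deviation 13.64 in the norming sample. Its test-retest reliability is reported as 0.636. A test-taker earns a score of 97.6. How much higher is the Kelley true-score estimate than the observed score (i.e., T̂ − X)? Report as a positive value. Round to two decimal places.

Weight the observed score by reliability and the mean by (1 − reliability): T̂ = 0.636·97.6 + 0.364·109.23 = 62.0736 + 39.75972 = 101.8333.
T̂ − X = 101.833 − 97.6 = 4.233 → 4.23

4.23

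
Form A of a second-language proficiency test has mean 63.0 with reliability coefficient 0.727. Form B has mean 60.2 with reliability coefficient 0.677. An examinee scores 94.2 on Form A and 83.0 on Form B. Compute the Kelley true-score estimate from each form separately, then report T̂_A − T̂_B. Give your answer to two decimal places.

10.05

T̂_A = 0.727(94.2) + 0.273(63.0) = 85.6824
T̂_B = 0.677(83.0) + 0.323(60.2) = 75.6356
T̂_A − T̂_B = 10.0468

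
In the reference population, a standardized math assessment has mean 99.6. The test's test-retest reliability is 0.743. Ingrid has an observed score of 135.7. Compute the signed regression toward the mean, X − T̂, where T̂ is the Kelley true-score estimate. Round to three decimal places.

9.278

T̂ = 0.743(135.7) + 0.257(99.6) = 100.8251 + 25.5972 = 126.42230 → 126.4223
X − T̂ = 135.7 − 126.4223 = 9.2777 → 9.278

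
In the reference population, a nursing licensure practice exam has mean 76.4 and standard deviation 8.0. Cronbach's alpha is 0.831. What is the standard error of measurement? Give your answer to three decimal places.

3.289

SEM = SD · √(1 − ρ) = 8.0 × √0.169 = 8.0 × 0.4111 = 3.2888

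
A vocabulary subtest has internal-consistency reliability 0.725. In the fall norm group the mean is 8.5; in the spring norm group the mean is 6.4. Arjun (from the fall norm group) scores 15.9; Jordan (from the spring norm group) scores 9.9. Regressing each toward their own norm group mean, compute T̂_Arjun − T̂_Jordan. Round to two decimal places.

4.93

T̂_Arjun = 0.725(15.9) + 0.275(8.5) = 13.8650
T̂_Jordan = 0.725(9.9) + 0.275(6.4) = 8.9375
Difference = 13.8650 − 8.9375 = 4.9275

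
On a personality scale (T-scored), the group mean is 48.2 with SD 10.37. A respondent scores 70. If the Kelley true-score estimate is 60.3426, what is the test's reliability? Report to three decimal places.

T̂ = ρX + (1 − ρ)μ  ⇒  T̂ − μ = ρ(X − μ)
ρ = (T̂ − μ)/(X − μ) = (60.3426 − 48.2) / (70 − 48.2) = 12.1426 / 21.8 = 0.55700

0.557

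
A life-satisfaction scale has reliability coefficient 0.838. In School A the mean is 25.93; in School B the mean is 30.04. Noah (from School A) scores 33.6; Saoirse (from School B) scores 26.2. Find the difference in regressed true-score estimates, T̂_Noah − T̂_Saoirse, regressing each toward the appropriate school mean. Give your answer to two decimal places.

5.54

T̂_Noah = 0.838(33.6) + 0.162(25.93) = 32.3575
T̂_Saoirse = 0.838(26.2) + 0.162(30.04) = 26.8221
Difference = 32.3575 − 26.8221 = 5.5354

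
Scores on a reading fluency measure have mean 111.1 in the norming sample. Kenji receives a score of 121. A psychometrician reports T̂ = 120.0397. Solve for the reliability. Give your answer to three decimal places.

0.903

T̂ = ρX + (1 − ρ)μ  ⇒  T̂ − μ = ρ(X − μ)
ρ = (T̂ − μ)/(X − μ) = (120.0397 − 111.1) / (121 − 111.1) = 8.9397 / 9.9 = 0.90300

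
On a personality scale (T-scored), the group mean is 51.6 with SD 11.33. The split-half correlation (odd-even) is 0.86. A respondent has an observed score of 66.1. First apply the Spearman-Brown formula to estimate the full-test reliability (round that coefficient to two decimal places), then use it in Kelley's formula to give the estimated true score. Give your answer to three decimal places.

Spearman-Brown: ρ = 2r/(1 + r) = 2(0.86)/(1 + 0.86) = 1.720/1.86 = 0.9247 → 0.92
T̂ = ρX + (1 − ρ)μ
  = 0.92 × 66.1 + 0.08 × 51.6
  = 60.812 + 4.128
  = 64.9400
  ≈ 64.940

64.940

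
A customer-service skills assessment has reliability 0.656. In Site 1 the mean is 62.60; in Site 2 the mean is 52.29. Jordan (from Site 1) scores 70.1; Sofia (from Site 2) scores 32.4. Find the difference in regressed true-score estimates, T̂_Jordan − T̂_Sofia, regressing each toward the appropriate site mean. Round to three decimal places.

T̂_Jordan = 0.656(70.1) + 0.344(62.60) = 67.52000
T̂_Sofia = 0.656(32.4) + 0.344(52.29) = 39.24216
Difference = 67.52000 − 39.24216 = 28.27784

28.278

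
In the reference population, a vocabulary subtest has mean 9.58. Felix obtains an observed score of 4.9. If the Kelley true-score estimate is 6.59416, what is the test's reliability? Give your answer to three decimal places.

T̂ = ρX + (1 − ρ)μ  ⇒  T̂ − μ = ρ(X − μ)
ρ = (T̂ − μ)/(X − μ) = (6.59416 − 9.58) / (4.9 − 9.58) = -2.98584 / -4.68 = 0.63800

0.638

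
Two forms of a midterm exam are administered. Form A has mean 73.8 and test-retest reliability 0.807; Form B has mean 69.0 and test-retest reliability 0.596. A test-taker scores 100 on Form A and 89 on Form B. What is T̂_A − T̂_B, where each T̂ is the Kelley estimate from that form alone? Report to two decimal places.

14.02

T̂_A = 0.807(100) + 0.193(73.8) = 94.9434
T̂_B = 0.596(89) + 0.404(69.0) = 80.9200
T̂_A − T̂_B = 14.0234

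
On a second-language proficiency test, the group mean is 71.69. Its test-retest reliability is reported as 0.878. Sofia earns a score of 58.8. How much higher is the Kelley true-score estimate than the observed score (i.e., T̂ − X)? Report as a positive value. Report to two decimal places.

T̂ = 0.878(58.8) + 0.122(71.69) = 51.6264 + 8.74618 = 60.3726 → 60.373
T̂ − X = 60.373 − 58.8 = 1.573 → 1.57

1.57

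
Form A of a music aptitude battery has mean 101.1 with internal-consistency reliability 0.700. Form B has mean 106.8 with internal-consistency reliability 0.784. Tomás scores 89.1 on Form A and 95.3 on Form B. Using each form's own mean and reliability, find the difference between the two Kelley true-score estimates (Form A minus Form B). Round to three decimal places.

-5.084

T̂_A = 0.700(89.1) + 0.300(101.1) = 92.70000
T̂_B = 0.784(95.3) + 0.216(106.8) = 97.78400
T̂_A − T̂_B = -5.08400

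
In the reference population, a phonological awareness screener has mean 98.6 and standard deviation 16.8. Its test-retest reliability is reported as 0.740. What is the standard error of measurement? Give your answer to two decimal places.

8.57

SEM = SD · √(1 − ρ) = 16.8 × √0.260 = 16.8 × 0.5099 = 8.566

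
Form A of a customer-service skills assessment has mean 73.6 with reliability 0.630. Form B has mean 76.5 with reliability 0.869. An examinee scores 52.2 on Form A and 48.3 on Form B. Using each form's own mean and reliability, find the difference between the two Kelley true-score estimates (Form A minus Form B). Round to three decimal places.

8.124

T̂_A = 0.630(52.2) + 0.370(73.6) = 60.11800
T̂_B = 0.869(48.3) + 0.131(76.5) = 51.99420
T̂_A − T̂_B = 8.12380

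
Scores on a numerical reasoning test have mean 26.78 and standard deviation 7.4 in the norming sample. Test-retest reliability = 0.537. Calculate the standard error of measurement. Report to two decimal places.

SEM = SD · √(1 − ρ) = 7.4 × √0.463 = 7.4 × 0.6804 = 5.035

5.04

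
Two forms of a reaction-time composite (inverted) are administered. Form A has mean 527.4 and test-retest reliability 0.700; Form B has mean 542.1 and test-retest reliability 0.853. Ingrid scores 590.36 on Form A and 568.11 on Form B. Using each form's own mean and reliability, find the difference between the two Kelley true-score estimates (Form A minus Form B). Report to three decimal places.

7.185

T̂_A = 0.700(590.36) + 0.300(527.4) = 571.47200
T̂_B = 0.853(568.11) + 0.147(542.1) = 564.28653
T̂_A − T̂_B = 7.18547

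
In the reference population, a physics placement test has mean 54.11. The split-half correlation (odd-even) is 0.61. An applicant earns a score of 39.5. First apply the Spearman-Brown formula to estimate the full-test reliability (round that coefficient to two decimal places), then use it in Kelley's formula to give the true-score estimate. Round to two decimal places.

Spearman-Brown: ρ = 2r/(1 + r) = 2(0.61)/(1 + 0.61) = 1.220/1.61 = 0.7578 → 0.76
Weight the observed score by reliability and the mean by (1 − reliability): T̂ = 0.76·39.5 + 0.24·54.11 = 30.020 + 12.9864 = 43.006.

43.01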